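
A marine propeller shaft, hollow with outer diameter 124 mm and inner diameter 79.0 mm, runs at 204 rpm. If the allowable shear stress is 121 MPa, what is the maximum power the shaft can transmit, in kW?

J = π(d_o⁴ − d_i⁴)/32 = π(0.124⁴ − 0.0790⁴)/32 = 1.939×10^-5 m⁴.
T_max = τ_allow·J/r = 1.21×10^8 × 1.939×10^-5 / 0.0620 = 37840 N·m.
ω = 2π·204/60 = 21.36 rad/s, so P_max = T_max·ω = 8.083×10^5 W.

808 kW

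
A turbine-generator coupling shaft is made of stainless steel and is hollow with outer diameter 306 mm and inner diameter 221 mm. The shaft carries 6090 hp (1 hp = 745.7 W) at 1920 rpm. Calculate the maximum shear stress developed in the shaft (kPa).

ω = 2π·1920/60 = 201.1 rad/s, so T = P/ω = 6090×745.7 / 201.1 = 22590 N·m.
J = π(d_o⁴ − d_i⁴)/32 = π(0.306⁴ − 0.221⁴)/32 = 6.266×10^-4 m⁴.
τ_max = T·r/J = 22590 × 0.153 / 6.266×10^-4 = 5.515×10^6 Pa.

5520 kPa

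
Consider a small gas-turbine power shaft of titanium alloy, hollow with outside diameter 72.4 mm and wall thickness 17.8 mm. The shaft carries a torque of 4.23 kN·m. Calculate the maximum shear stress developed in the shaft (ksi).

8.82 ksi

J = π(d_o⁴ − d_i⁴)/32 = π(0.0724⁴ − 0.0368⁴)/32 = 2.517×10^-6 m⁴.
τ_max = T·r/J = 4230 × 0.0362 / 2.517×10^-6 = 6.083×10^7 Pa.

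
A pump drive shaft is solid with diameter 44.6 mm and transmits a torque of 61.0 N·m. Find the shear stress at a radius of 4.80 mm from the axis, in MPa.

0.754 MPa

J = πd⁴/32 = π(0.0446)⁴/32 = 3.885×10^-7 m⁴.
Shear stress varies linearly with radius: τ = T·r/J = 61.00 × 0.00480 / 3.885×10^-7 = 7.538×10^5 Pa.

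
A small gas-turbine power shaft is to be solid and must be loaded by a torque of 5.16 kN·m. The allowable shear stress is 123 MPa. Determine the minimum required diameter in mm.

59.8 mm

For a solid shaft τ_max = 16T/(πd³), so d = (16T/(π τ_allow))^(1/3) = (16·5160/(π·1.23×10^8))^(1/3) = 0.05978 m.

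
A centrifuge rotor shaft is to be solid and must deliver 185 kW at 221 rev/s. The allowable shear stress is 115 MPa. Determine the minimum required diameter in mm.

18.1 mm

ω = 2π·221 = 1389 rad/s, so T = P/ω = 185×10³ / 1389 = 133.2 N·m.
For a solid shaft τ_max = 16T/(πd³), so d = (16T/(π τ_allow))^(1/3) = (16·133.2/(π·1.15×10^8))^(1/3) = 0.01807 m.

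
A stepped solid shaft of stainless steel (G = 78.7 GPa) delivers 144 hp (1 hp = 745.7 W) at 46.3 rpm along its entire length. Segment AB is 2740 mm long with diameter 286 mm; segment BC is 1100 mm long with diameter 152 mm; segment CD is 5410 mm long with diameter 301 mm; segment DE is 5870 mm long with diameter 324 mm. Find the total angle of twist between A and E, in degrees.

ω = 2π·46.3/60 = 4.849 rad/s, so T = P/ω = 144×745.7 / 4.849 = 22150 N·m.
J_AB = π(0.286)⁴/32 = 6.57×10^-4 m⁴; J_BC = π(0.152)⁴/32 = 5.24×10^-5 m⁴; J_CD = π(0.301)⁴/32 = 8.06×10^-4 m⁴; J_DE = π(0.324)⁴/32 = 1.08×10^-3 m⁴.
θ = (T/G)·Σ L_i/J_i = (22150/78.7×10⁹)·(2.74/6.57×10^-4 + 1.10/5.24×10^-5 + 5.41/8.06×10^-4 + 5.87/1.08×10^-3) = 0.01050 rad.

0.601°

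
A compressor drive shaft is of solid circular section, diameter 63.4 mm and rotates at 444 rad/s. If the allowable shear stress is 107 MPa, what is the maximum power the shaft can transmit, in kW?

J = πd⁴/32 = π(0.0634)⁴/32 = 1.586×10^-6 m⁴.
T_max = τ_allow·J/r = 1.07×10^8 × 1.586×10^-6 / 0.0317 = 5354 N·m.
ω = 444 rad/s, so P_max = T_max·ω = 2.377×10^6 W.

2380 kW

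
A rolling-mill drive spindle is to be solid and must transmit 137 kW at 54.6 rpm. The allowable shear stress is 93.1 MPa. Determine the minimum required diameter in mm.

109 mm

ω = 2π·54.6/60 = 5.718 rad/s, so T = P/ω = 137×10³ / 5.718 = 23960 N·m.
For a solid shaft τ_max = 16T/(πd³), so d = (16T/(π τ_allow))^(1/3) = (16·23960/(π·9.31×10^7))^(1/3) = 0.1094 m.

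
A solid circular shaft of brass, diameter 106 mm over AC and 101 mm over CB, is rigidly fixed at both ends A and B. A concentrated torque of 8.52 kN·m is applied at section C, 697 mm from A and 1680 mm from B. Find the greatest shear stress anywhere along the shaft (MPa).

Compatibility: T_A·a/J_AC = T_B·b/J_CB with T_A + T_B = T₀.
J_AC = 1.24×10^-5 m⁴, J_CB = 1.02×10^-5 m⁴, so T_A = T₀·(J_AC/a)/((J_AC/a)+(J_CB/b)) = 6349 N·m, T_B = 2171 N·m.
τ in each portion: τ_AC = 2.71×10^7 Pa, τ_CB = 1.07×10^7 Pa; maximum is in AC.
τ_max = T_AC·r/J = 6349·0.0530/1.24×10^-5 = 2.715×10^7 Pa.

27.1 MPa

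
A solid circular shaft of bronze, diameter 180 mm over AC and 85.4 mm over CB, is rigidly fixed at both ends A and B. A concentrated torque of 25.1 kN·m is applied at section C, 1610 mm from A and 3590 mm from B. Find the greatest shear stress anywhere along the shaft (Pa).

Compatibility: T_A·a/J_AC = T_B·b/J_CB with T_A + T_B = T₀.
J_AC = 1.03×10^-4 m⁴, J_CB = 5.22×10^-6 m⁴, so T_A = T₀·(J_AC/a)/((J_AC/a)+(J_CB/b)) = 24540 N·m, T_B = 557.7 N·m.
τ in each portion: τ_AC = 2.14×10^7 Pa, τ_CB = 4.56×10^6 Pa; maximum is in AC.
τ_max = T_AC·r/J = 24540·0.0900/1.03×10^-4 = 2.143×10^7 Pa.

2.14e7 Pa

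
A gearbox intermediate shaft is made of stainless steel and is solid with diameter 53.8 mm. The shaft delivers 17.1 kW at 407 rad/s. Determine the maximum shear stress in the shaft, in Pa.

ω = 407 rad/s, so T = P/ω = 17.1×10³ / 407.0 = 42.01 N·m.
J = πd⁴/32 = π(0.0538)⁴/32 = 8.225×10^-7 m⁴.
τ_max = T·r/J = 42.01 × 0.0269 / 8.225×10^-7 = 1.374×10^6 Pa.

1.37e6 Pa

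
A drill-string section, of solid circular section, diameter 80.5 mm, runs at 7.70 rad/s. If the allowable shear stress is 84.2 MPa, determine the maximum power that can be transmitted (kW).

J = πd⁴/32 = π(0.0805)⁴/32 = 4.123×10^-6 m⁴.
T_max = τ_allow·J/r = 8.42×10^7 × 4.123×10^-6 / 0.0403 = 8624 N·m.
ω = 7.70 rad/s, so P_max = T_max·ω = 6.641×10^4 W.

66.4 kW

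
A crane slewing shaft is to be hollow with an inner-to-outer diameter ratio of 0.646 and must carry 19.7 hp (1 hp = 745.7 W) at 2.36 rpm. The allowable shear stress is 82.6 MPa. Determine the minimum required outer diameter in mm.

ω = 2π·2.36/60 = 0.2471 rad/s, so T = P/ω = 19.7×745.7 / 0.2471 = 59440 N·m.
For a hollow shaft with d_i/d_o = 0.646: τ_max = 16T/(π d_o³ (1−k⁴)), so d_o = [16T/(π τ_allow (1−k⁴))]^(1/3) = [16·59440/(π·8.26×10^7·0.8258)]^(1/3) = 0.1643 m.

164 mm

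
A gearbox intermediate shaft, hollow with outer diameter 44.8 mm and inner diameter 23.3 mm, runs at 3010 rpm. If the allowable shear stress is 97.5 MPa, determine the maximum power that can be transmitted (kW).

J = π(d_o⁴ − d_i⁴)/32 = π(0.0448⁴ − 0.0233⁴)/32 = 3.665×10^-7 m⁴.
T_max = τ_allow·J/r = 9.75×10^7 × 3.665×10^-7 / 0.0224 = 1595 N·m.
ω = 2π·3010/60 = 315.2 rad/s, so P_max = T_max·ω = 5.029×10^5 W.

503 kW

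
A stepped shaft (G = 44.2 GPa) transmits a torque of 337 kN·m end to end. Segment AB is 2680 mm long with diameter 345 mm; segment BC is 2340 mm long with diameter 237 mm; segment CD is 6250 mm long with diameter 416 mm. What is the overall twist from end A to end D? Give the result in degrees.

J_AB = π(0.345)⁴/32 = 1.39×10^-3 m⁴; J_BC = π(0.237)⁴/32 = 3.10×10^-4 m⁴; J_CD = π(0.416)⁴/32 = 2.94×10^-3 m⁴.
θ = (T/G)·Σ L_i/J_i = (337000/44.2×10⁹)·(2.68/1.39×10^-3 + 2.34/3.10×10^-4 + 6.25/2.94×10^-3) = 0.08850 rad.

5.07°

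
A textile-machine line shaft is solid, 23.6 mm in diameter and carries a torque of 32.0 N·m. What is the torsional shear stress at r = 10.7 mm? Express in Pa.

J = πd⁴/32 = π(0.0236)⁴/32 = 3.045×10^-8 m⁴.
Shear stress varies linearly with radius: τ = T·r/J = 32.00 × 0.0107 / 3.045×10^-8 = 1.124×10^7 Pa.

1.12e7 Pa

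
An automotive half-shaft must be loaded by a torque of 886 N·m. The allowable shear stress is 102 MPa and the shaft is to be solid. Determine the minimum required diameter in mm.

35.4 mm

For a solid shaft τ_max = 16T/(πd³), so d = (16T/(π τ_allow))^(1/3) = (16·886.0/(π·1.02×10^8))^(1/3) = 0.03537 m.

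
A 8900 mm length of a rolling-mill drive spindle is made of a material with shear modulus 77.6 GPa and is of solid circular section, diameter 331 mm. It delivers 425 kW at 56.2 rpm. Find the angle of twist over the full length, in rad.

ω = 2π·56.2/60 = 5.885 rad/s, so T = P/ω = 425×10³ / 5.885 = 72210 N·m.
J = πd⁴/32 = π(0.331)⁴/32 = 1.178×10^-3 m⁴.
θ = T·L/(G·J) = 72210 × 8.90 / (77.6×10⁹ × 1.178×10^-3) = 7.028×10^-3 rad.

0.00703 rad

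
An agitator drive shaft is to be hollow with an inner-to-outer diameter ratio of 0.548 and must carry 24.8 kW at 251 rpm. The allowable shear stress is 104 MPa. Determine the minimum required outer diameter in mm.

37.0 mm

ω = 2π·251/60 = 26.28 rad/s, so T = P/ω = 24.8×10³ / 26.28 = 943.5 N·m.
For a hollow shaft with d_i/d_o = 0.548: τ_max = 16T/(π d_o³ (1−k⁴)), so d_o = [16T/(π τ_allow (1−k⁴))]^(1/3) = [16·943.5/(π·1.04×10^8·0.9098)]^(1/3) = 0.03703 m.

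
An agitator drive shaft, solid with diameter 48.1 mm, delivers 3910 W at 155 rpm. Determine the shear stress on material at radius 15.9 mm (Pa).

7.29e6 Pa

ω = 2π·155/60 = 16.23 rad/s, so T = P/ω = 3910 / 16.23 = 240.9 N·m.
J = πd⁴/32 = π(0.0481)⁴/32 = 5.255×10^-7 m⁴.
Shear stress varies linearly with radius: τ = T·r/J = 240.9 × 0.0159 / 5.255×10^-7 = 7.288×10^6 Pa.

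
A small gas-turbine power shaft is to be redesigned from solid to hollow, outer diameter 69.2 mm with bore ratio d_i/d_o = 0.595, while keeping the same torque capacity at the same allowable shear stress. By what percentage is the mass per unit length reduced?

Equal τ_max and T ⇒ the solid shaft needs d_s³ = d_o³(1−k⁴), so d_s = 69.2·(1−0.595⁴)^(1/3) = 66.18 mm.
Area ratio A_h/A_s = d_o²(1−k²)/d_s² = (1−k²)/(1−k⁴)^(2/3) = 0.7063.
Mass saving = 1 − 0.7063 = 29.4 %.

29.4 %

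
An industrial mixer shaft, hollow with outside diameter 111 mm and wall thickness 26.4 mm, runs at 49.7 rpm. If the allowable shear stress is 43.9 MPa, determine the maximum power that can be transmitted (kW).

56.7 kW

J = π(d_o⁴ − d_i⁴)/32 = π(0.111⁴ − 0.0582⁴)/32 = 1.378×10^-5 m⁴.
T_max = τ_allow·J/r = 4.39×10^7 × 1.378×10^-5 / 0.0555 = 10900 N·m.
ω = 2π·49.7/60 = 5.205 rad/s, so P_max = T_max·ω = 5.672×10^4 W.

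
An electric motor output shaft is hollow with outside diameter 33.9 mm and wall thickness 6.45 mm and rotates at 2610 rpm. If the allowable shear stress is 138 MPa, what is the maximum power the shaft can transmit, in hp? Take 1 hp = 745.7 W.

330 hp

J = π(d_o⁴ − d_i⁴)/32 = π(0.0339⁴ − 0.0210⁴)/32 = 1.106×10^-7 m⁴.
T_max = τ_allow·J/r = 1.38×10^8 × 1.106×10^-7 / 0.0169 = 900.2 N·m.
ω = 2π·2610/60 = 273.3 rad/s, so P_max = T_max·ω = 2.460×10^5 W.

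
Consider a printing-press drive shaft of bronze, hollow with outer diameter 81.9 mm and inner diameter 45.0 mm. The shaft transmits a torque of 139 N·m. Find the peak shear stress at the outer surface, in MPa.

J = π(d_o⁴ − d_i⁴)/32 = π(0.0819⁴ − 0.0450⁴)/32 = 4.015×10^-6 m⁴.
τ_max = T·r/J = 139.0 × 0.0410 / 4.015×10^-6 = 1.418×10^6 Pa.

1.42 MPa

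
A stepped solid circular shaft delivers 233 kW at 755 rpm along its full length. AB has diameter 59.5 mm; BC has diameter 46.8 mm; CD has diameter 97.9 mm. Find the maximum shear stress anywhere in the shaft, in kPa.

146000 kPa

ω = 2π·755/60 = 79.06 rad/s, so T = P/ω = 233×10³ / 79.06 = 2947 N·m.
Under the same torque, τ_max = 16T/(πd³) is largest where d is smallest — segment BC (d = 46.8 mm).
τ_max = 16·2947/(π·(0.0468)³) = 1.464×10^8 Pa.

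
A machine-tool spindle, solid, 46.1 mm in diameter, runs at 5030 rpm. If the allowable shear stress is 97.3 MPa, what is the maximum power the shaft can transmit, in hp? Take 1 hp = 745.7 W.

1320 hp

J = πd⁴/32 = π(0.0461)⁴/32 = 4.434×10^-7 m⁴.
T_max = τ_allow·J/r = 9.73×10^7 × 4.434×10^-7 / 0.0231 = 1872 N·m.
ω = 2π·5030/60 = 526.7 rad/s, so P_max = T_max·ω = 9.859×10^5 W.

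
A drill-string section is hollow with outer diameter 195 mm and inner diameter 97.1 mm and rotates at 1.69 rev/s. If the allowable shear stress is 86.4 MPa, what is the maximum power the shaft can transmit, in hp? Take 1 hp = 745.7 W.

1680 hp

J = π(d_o⁴ − d_i⁴)/32 = π(0.195⁴ − 0.0971⁴)/32 = 1.332×10^-4 m⁴.
T_max = τ_allow·J/r = 8.64×10^7 × 1.332×10^-4 / 0.0975 = 118100 N·m.
ω = 2π·1.69 = 10.62 rad/s, so P_max = T_max·ω = 1.254×10^6 W.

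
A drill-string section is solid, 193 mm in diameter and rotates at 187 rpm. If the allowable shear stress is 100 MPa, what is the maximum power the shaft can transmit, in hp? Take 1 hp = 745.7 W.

J = πd⁴/32 = π(0.193)⁴/32 = 1.362×10^-4 m⁴.
T_max = τ_allow·J/r = 1.00×10^8 × 1.362×10^-4 / 0.0965 = 141200 N·m.
ω = 2π·187/60 = 19.58 rad/s, so P_max = T_max·ω = 2.764×10^6 W.

3710 hp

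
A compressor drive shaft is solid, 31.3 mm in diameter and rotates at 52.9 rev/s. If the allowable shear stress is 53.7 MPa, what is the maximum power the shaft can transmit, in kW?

107 kW

J = πd⁴/32 = π(0.0313)⁴/32 = 9.423×10^-8 m⁴.
T_max = τ_allow·J/r = 5.37×10^7 × 9.423×10^-8 / 0.0157 = 323.3 N·m.
ω = 2π·52.9 = 332.4 rad/s, so P_max = T_max·ω = 1.075×10^5 W.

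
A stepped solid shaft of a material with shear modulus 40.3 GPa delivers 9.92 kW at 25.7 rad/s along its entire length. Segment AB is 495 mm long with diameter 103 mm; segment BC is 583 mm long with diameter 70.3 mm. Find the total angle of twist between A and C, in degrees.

ω = 25.7 rad/s, so T = P/ω = 9.92×10³ / 25.70 = 386.0 N·m.
J_AB = π(0.103)⁴/32 = 1.10×10^-5 m⁴; J_BC = π(0.0703)⁴/32 = 2.40×10^-6 m⁴.
θ = (T/G)·Σ L_i/J_i = (386.0/40.3×10⁹)·(0.495/1.10×10^-5 + 0.583/2.40×10^-6) = 2.758×10^-3 rad.

0.158°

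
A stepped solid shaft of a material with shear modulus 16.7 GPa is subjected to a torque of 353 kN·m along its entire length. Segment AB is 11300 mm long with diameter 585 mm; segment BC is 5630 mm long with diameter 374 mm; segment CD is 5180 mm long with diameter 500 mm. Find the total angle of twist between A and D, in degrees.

J_AB = π(0.585)⁴/32 = 0.0115 m⁴; J_BC = π(0.374)⁴/32 = 1.92×10^-3 m⁴; J_CD = π(0.500)⁴/32 = 6.14×10^-3 m⁴.
θ = (T/G)·Σ L_i/J_i = (353000/16.7×10⁹)·(11.3/0.0115 + 5.63/1.92×10^-3 + 5.18/6.14×10^-3) = 0.1006 rad.

5.76°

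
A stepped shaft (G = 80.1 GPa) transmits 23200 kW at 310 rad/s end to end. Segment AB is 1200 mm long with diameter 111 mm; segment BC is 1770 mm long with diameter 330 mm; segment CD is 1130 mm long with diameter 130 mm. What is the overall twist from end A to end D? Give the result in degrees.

6.55°

ω = 310 rad/s, so T = P/ω = 23200×10³ / 310.0 = 74840 N·m.
J_AB = π(0.111)⁴/32 = 1.49×10^-5 m⁴; J_BC = π(0.330)⁴/32 = 1.16×10^-3 m⁴; J_CD = π(0.130)⁴/32 = 2.80×10^-5 m⁴.
θ = (T/G)·Σ L_i/J_i = (74840/80.1×10⁹)·(1.20/1.49×10^-5 + 1.77/1.16×10^-3 + 1.13/2.80×10^-5) = 0.1143 rad.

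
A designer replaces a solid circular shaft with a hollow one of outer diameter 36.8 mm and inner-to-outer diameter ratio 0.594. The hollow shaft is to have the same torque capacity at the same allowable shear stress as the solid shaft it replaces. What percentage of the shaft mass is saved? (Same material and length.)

Equal τ_max and T ⇒ the solid shaft needs d_s³ = d_o³(1−k⁴), so d_s = 36.8·(1−0.594⁴)^(1/3) = 35.20 mm.
Area ratio A_h/A_s = d_o²(1−k²)/d_s² = (1−k²)/(1−k⁴)^(2/3) = 0.7071.
Mass saving = 1 − 0.7071 = 29.3 %.

29.3 %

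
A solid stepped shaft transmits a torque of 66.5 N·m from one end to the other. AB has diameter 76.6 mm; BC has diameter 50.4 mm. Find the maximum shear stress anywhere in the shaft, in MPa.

2.65 MPa

Under the same torque, τ_max = 16T/(πd³) is largest where d is smallest — segment BC (d = 50.4 mm).
τ_max = 16·66.50/(π·(0.0504)³) = 2.645×10^6 Pa.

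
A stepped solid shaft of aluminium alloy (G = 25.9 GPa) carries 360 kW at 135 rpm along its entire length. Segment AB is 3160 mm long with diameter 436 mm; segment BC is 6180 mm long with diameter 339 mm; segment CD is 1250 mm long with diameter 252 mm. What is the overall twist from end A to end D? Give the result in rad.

ω = 2π·135/60 = 14.14 rad/s, so T = P/ω = 360×10³ / 14.14 = 25460 N·m.
J_AB = π(0.436)⁴/32 = 3.55×10^-3 m⁴; J_BC = π(0.339)⁴/32 = 1.30×10^-3 m⁴; J_CD = π(0.252)⁴/32 = 3.96×10^-4 m⁴.
θ = (T/G)·Σ L_i/J_i = (25460/25.9×10⁹)·(3.16/3.55×10^-3 + 6.18/1.30×10^-3 + 1.25/3.96×10^-4) = 8.666×10^-3 rad.

0.00867 rad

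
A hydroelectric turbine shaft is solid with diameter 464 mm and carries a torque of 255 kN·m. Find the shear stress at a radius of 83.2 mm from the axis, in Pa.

J = πd⁴/32 = π(0.464)⁴/32 = 4.551×10^-3 m⁴.
Shear stress varies linearly with radius: τ = T·r/J = 255000 × 0.0832 / 4.551×10^-3 = 4.662×10^6 Pa.

4.66e6 Pa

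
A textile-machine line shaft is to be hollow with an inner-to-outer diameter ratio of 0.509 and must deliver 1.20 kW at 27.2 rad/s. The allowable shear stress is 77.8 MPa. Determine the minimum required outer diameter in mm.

ω = 27.2 rad/s, so T = P/ω = 1.20×10³ / 27.20 = 44.12 N·m.
For a hollow shaft with d_i/d_o = 0.509: τ_max = 16T/(π d_o³ (1−k⁴)), so d_o = [16T/(π τ_allow (1−k⁴))]^(1/3) = [16·44.12/(π·7.78×10^7·0.9329)]^(1/3) = 0.01457 m.

14.6 mm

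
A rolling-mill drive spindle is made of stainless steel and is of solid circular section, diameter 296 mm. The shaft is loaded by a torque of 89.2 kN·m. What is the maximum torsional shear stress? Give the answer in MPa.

17.5 MPa

J = πd⁴/32 = π(0.296)⁴/32 = 7.536×10^-4 m⁴.
τ_max = T·r/J = 89200 × 0.148 / 7.536×10^-4 = 1.752×10^7 Pa.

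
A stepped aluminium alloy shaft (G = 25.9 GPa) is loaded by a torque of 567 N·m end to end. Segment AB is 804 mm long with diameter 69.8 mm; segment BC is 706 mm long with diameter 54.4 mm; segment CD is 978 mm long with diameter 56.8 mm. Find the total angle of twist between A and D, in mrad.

J_AB = π(0.0698)⁴/32 = 2.33×10^-6 m⁴; J_BC = π(0.0544)⁴/32 = 8.60×10^-7 m⁴; J_CD = π(0.0568)⁴/32 = 1.02×10^-6 m⁴.
θ = (T/G)·Σ L_i/J_i = (567.0/25.9×10⁹)·(0.804/2.33×10^-6 + 0.706/8.60×10^-7 + 0.978/1.02×10^-6) = 0.04648 rad.

46.5 mrad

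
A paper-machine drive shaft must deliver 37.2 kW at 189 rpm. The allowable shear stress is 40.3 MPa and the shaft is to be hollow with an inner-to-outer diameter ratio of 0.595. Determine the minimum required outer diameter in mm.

ω = 2π·189/60 = 19.79 rad/s, so T = P/ω = 37.2×10³ / 19.79 = 1880 N·m.
For a hollow shaft with d_i/d_o = 0.595: τ_max = 16T/(π d_o³ (1−k⁴)), so d_o = [16T/(π τ_allow (1−k⁴))]^(1/3) = [16·1880/(π·4.03×10^7·0.8747)]^(1/3) = 0.06476 m.

64.8 mm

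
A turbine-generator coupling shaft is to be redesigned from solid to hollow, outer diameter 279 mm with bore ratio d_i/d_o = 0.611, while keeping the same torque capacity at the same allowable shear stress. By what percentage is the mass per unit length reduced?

30.7 %

Equal τ_max and T ⇒ the solid shaft needs d_s³ = d_o³(1−k⁴), so d_s = 279·(1−0.611⁴)^(1/3) = 265.4 mm.
Area ratio A_h/A_s = d_o²(1−k²)/d_s² = (1−k²)/(1−k⁴)^(2/3) = 0.6926.
Mass saving = 1 − 0.6926 = 30.7 %.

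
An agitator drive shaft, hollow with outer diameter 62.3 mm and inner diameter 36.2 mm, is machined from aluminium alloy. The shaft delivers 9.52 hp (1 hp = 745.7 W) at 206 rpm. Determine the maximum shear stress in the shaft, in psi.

1130 psi

ω = 2π·206/60 = 21.57 rad/s, so T = P/ω = 9.52×745.7 / 21.57 = 329.1 N·m.
J = π(d_o⁴ − d_i⁴)/32 = π(0.0623⁴ − 0.0362⁴)/32 = 1.310×10^-6 m⁴.
τ_max = T·r/J = 329.1 × 0.0311 / 1.310×10^-6 = 7.823×10^6 Pa.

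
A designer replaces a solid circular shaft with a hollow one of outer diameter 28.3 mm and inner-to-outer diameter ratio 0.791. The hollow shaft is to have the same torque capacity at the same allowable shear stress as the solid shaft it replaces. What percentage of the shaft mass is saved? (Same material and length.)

47.9 %

Equal τ_max and T ⇒ the solid shaft needs d_s³ = d_o³(1−k⁴), so d_s = 28.3·(1−0.791⁴)^(1/3) = 23.98 mm.
Area ratio A_h/A_s = d_o²(1−k²)/d_s² = (1−k²)/(1−k⁴)^(2/3) = 0.5213.
Mass saving = 1 − 0.5213 = 47.9 %.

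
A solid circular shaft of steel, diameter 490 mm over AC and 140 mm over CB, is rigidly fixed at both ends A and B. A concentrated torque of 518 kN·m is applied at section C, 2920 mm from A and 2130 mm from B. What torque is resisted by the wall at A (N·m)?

513000 N·m

Compatibility: T_A·a/J_AC = T_B·b/J_CB with T_A + T_B = T₀.
J_AC = 5.66×10^-3 m⁴, J_CB = 3.77×10^-5 m⁴, so T_A = T₀·(J_AC/a)/((J_AC/a)+(J_CB/b)) = 513300 N·m, T_B = 4689 N·m.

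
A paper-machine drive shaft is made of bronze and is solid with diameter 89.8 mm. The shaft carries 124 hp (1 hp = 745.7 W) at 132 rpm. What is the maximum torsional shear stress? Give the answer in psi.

6820 psi

ω = 2π·132/60 = 13.82 rad/s, so T = P/ω = 124×745.7 / 13.82 = 6689 N·m.
J = πd⁴/32 = π(0.0898)⁴/32 = 6.384×10^-6 m⁴.
τ_max = T·r/J = 6689 × 0.0449 / 6.384×10^-6 = 4.705×10^7 Pa.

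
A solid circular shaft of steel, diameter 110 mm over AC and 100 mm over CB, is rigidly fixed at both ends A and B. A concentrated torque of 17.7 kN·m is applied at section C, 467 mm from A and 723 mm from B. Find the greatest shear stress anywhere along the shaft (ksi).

Compatibility: T_A·a/J_AC = T_B·b/J_CB with T_A + T_B = T₀.
J_AC = 1.44×10^-5 m⁴, J_CB = 9.82×10^-6 m⁴, so T_A = T₀·(J_AC/a)/((J_AC/a)+(J_CB/b)) = 12280 N·m, T_B = 5418 N·m.
τ in each portion: τ_AC = 4.70×10^7 Pa, τ_CB = 2.76×10^7 Pa; maximum is in AC.
τ_max = T_AC·r/J = 12280·0.0550/1.44×10^-5 = 4.699×10^7 Pa.

6.82 ksi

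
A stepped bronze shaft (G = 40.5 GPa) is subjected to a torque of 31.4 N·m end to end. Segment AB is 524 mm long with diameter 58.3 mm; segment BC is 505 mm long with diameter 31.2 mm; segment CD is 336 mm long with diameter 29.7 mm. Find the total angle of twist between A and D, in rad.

0.00798 rad

J_AB = π(0.0583)⁴/32 = 1.13×10^-6 m⁴; J_BC = π(0.0312)⁴/32 = 9.30×10^-8 m⁴; J_CD = π(0.0297)⁴/32 = 7.64×10^-8 m⁴.
θ = (T/G)·Σ L_i/J_i = (31.40/40.5×10⁹)·(0.524/1.13×10^-6 + 0.505/9.30×10^-8 + 0.336/7.64×10^-8) = 7.977×10^-3 rad.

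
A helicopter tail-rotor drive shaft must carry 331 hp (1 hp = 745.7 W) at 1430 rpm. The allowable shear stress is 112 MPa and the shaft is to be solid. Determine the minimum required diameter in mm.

ω = 2π·1430/60 = 149.7 rad/s, so T = P/ω = 331×745.7 / 149.7 = 1648 N·m.
For a solid shaft τ_max = 16T/(πd³), so d = (16T/(π τ_allow))^(1/3) = (16·1648/(π·1.12×10^8))^(1/3) = 0.04216 m.

42.2 mm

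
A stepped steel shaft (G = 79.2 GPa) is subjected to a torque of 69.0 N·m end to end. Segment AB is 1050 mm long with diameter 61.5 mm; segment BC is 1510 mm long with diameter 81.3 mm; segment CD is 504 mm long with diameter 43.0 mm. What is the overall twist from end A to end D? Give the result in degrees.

0.130°

J_AB = π(0.0615)⁴/32 = 1.40×10^-6 m⁴; J_BC = π(0.0813)⁴/32 = 4.29×10^-6 m⁴; J_CD = π(0.0430)⁴/32 = 3.36×10^-7 m⁴.
θ = (T/G)·Σ L_i/J_i = (69.00/79.2×10⁹)·(1.05/1.40×10^-6 + 1.51/4.29×10^-6 + 0.504/3.36×10^-7) = 2.266×10^-3 rad.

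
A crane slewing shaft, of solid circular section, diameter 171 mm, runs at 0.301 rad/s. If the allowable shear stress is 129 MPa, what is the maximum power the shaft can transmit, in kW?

38.1 kW

J = πd⁴/32 = π(0.171)⁴/32 = 8.394×10^-5 m⁴.
T_max = τ_allow·J/r = 1.29×10^8 × 8.394×10^-5 / 0.0855 = 126700 N·m.
ω = 0.301 rad/s, so P_max = T_max·ω = 3.812×10^4 W.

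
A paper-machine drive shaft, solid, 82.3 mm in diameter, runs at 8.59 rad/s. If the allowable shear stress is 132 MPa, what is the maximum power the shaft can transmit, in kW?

124 kW

J = πd⁴/32 = π(0.0823)⁴/32 = 4.504×10^-6 m⁴.
T_max = τ_allow·J/r = 1.32×10^8 × 4.504×10^-6 / 0.0411 = 14450 N·m.
ω = 8.59 rad/s, so P_max = T_max·ω = 1.241×10^5 W.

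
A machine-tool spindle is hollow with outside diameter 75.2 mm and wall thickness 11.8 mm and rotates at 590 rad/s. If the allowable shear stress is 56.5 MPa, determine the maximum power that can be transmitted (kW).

2170 kW

J = π(d_o⁴ − d_i⁴)/32 = π(0.0752⁴ − 0.0516⁴)/32 = 2.444×10^-6 m⁴.
T_max = τ_allow·J/r = 5.65×10^7 × 2.444×10^-6 / 0.0376 = 3672 N·m.
ω = 590 rad/s, so P_max = T_max·ω = 2.166×10^6 W.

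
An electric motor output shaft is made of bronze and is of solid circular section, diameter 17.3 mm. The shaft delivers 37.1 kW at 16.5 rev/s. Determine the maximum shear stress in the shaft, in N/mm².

352 N/mm²

ω = 2π·16.5 = 103.7 rad/s, so T = P/ω = 37.1×10³ / 103.7 = 357.9 N·m.
J = πd⁴/32 = π(0.0173)⁴/32 = 8.794×10^-9 m⁴.
τ_max = T·r/J = 357.9 × 0.00865 / 8.794×10^-9 = 3.520×10^8 Pa.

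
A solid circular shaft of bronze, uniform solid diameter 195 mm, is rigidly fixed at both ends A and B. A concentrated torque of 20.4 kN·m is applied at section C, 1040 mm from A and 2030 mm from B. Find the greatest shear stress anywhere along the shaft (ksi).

With uniform GJ and both ends fixed, compatibility θ_AC = θ_CB gives T_A·a = T_B·b, together with T_A + T_B = T₀.
T_A = T₀·b/(a+b) = 20400·2030/3070 = 13490 N·m; T_B = 6911 N·m.
τ in each portion: τ_AC = 9.27×10^6 Pa, τ_CB = 4.75×10^6 Pa; maximum is in AC.
τ_max = T_AC·r/J = 13490·0.0975/1.42×10^-4 = 9.265×10^6 Pa.

1.34 ksi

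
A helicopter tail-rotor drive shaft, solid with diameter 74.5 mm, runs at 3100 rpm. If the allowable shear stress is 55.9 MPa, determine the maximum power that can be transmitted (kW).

1470 kW

J = πd⁴/32 = π(0.0745)⁴/32 = 3.024×10^-6 m⁴.
T_max = τ_allow·J/r = 5.59×10^7 × 3.024×10^-6 / 0.0372 = 4538 N·m.
ω = 2π·3100/60 = 324.6 rad/s, so P_max = T_max·ω = 1.473×10^6 W.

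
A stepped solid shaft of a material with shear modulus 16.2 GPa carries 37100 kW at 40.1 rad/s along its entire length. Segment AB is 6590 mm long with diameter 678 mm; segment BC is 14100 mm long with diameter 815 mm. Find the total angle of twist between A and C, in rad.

ω = 40.1 rad/s, so T = P/ω = 37100×10³ / 40.10 = 925200 N·m.
J_AB = π(0.678)⁴/32 = 0.0207 m⁴; J_BC = π(0.815)⁴/32 = 0.0433 m⁴.
θ = (T/G)·Σ L_i/J_i = (925200/16.2×10⁹)·(6.59/0.0207 + 14.1/0.0433) = 0.03673 rad.

0.0367 rad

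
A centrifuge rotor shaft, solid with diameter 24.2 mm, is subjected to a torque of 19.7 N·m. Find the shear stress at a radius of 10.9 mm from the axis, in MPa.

J = πd⁴/32 = π(0.0242)⁴/32 = 3.367×10^-8 m⁴.
Shear stress varies linearly with radius: τ = T·r/J = 19.70 × 0.0109 / 3.367×10^-8 = 6.377×10^6 Pa.

6.38 MPa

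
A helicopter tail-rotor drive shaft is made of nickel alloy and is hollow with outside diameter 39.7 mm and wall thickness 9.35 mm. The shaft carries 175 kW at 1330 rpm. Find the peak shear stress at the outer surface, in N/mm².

ω = 2π·1330/60 = 139.3 rad/s, so T = P/ω = 175×10³ / 139.3 = 1256 N·m.
J = π(d_o⁴ − d_i⁴)/32 = π(0.0397⁴ − 0.0210⁴)/32 = 2.248×10^-7 m⁴.
τ_max = T·r/J = 1256 × 0.0199 / 2.248×10^-7 = 1.110×10^8 Pa.

111 N/mm²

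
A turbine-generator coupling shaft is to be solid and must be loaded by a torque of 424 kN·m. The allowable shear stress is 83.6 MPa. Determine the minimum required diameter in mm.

296 mm

For a solid shaft τ_max = 16T/(πd³), so d = (16T/(π τ_allow))^(1/3) = (16·424000/(π·8.36×10^7))^(1/3) = 0.2956 m.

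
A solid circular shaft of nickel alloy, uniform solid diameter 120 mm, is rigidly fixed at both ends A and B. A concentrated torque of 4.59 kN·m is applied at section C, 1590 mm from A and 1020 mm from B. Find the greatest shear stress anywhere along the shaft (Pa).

8.24e6 Pa

With uniform GJ and both ends fixed, compatibility θ_AC = θ_CB gives T_A·a = T_B·b, together with T_A + T_B = T₀.
T_A = T₀·b/(a+b) = 4590·1020/2610 = 1794 N·m; T_B = 2796 N·m.
τ in each portion: τ_AC = 5.29×10^6 Pa, τ_CB = 8.24×10^6 Pa; maximum is in CB.
τ_max = T_CB·r/J = 2796·0.0600/2.04×10^-5 = 8.241×10^6 Pa.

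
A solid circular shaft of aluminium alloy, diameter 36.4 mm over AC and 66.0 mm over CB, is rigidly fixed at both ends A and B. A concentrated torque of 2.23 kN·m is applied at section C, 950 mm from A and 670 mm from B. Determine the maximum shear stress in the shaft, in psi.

5380 psi

Compatibility: T_A·a/J_AC = T_B·b/J_CB with T_A + T_B = T₀.
J_AC = 1.72×10^-7 m⁴, J_CB = 1.86×10^-6 m⁴, so T_A = T₀·(J_AC/a)/((J_AC/a)+(J_CB/b)) = 136.6 N·m, T_B = 2093 N·m.
τ in each portion: τ_AC = 1.44×10^7 Pa, τ_CB = 3.71×10^7 Pa; maximum is in CB.
τ_max = T_CB·r/J = 2093·0.0330/1.86×10^-6 = 3.708×10^7 Pa.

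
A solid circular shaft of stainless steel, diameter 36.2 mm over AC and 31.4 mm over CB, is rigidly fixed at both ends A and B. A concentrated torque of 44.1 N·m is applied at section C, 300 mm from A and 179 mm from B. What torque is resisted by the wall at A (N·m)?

Compatibility: T_A·a/J_AC = T_B·b/J_CB with T_A + T_B = T₀.
J_AC = 1.69×10^-7 m⁴, J_CB = 9.54×10^-8 m⁴, so T_A = T₀·(J_AC/a)/((J_AC/a)+(J_CB/b)) = 22.63 N·m, T_B = 21.47 N·m.

22.6 N·m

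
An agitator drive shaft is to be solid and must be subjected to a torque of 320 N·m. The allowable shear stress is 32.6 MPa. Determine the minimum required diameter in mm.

For a solid shaft τ_max = 16T/(πd³), so d = (16T/(π τ_allow))^(1/3) = (16·320.0/(π·3.26×10^7))^(1/3) = 0.03684 m.

36.8 mm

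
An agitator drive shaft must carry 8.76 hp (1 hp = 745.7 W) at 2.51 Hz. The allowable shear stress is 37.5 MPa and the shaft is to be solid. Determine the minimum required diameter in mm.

ω = 2π·2.51 = 15.77 rad/s, so T = P/ω = 8.76×745.7 / 15.77 = 414.2 N·m.
For a solid shaft τ_max = 16T/(πd³), so d = (16T/(π τ_allow))^(1/3) = (16·414.2/(π·3.75×10^7))^(1/3) = 0.03832 m.

38.3 mm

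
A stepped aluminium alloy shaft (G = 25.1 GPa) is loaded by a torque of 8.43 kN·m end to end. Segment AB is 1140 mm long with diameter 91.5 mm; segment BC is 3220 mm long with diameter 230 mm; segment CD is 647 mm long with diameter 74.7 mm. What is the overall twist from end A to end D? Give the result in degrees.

7.49°

J_AB = π(0.0915)⁴/32 = 6.88×10^-6 m⁴; J_BC = π(0.230)⁴/32 = 2.75×10^-4 m⁴; J_CD = π(0.0747)⁴/32 = 3.06×10^-6 m⁴.
θ = (T/G)·Σ L_i/J_i = (8430/25.1×10⁹)·(1.14/6.88×10^-6 + 3.22/2.75×10^-4 + 0.647/3.06×10^-6) = 0.1307 rad.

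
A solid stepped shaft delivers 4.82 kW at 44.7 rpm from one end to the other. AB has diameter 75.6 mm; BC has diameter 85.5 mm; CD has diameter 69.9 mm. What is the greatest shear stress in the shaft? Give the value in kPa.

ω = 2π·44.7/60 = 4.681 rad/s, so T = P/ω = 4.82×10³ / 4.681 = 1030 N·m.
Under the same torque, τ_max = 16T/(πd³) is largest where d is smallest — segment CD (d = 69.9 mm).
τ_max = 16·1030/(π·(0.0699)³) = 1.535×10^7 Pa.

15400 kPa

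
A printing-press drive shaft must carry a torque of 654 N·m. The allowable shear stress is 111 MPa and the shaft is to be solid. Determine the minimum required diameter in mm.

31.1 mm

For a solid shaft τ_max = 16T/(πd³), so d = (16T/(π τ_allow))^(1/3) = (16·654.0/(π·1.11×10^8))^(1/3) = 0.03107 m.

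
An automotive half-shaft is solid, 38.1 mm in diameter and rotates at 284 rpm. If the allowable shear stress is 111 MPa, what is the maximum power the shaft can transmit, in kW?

J = πd⁴/32 = π(0.0381)⁴/32 = 2.069×10^-7 m⁴.
T_max = τ_allow·J/r = 1.11×10^8 × 2.069×10^-7 / 0.0191 = 1205 N·m.
ω = 2π·284/60 = 29.74 rad/s, so P_max = T_max·ω = 3.585×10^4 W.

35.8 kW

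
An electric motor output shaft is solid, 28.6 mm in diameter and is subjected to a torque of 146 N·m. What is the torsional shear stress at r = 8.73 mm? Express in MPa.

19.4 MPa

J = πd⁴/32 = π(0.0286)⁴/32 = 6.568×10^-8 m⁴.
Shear stress varies linearly with radius: τ = T·r/J = 146.0 × 0.00873 / 6.568×10^-8 = 1.940×10^7 Pa.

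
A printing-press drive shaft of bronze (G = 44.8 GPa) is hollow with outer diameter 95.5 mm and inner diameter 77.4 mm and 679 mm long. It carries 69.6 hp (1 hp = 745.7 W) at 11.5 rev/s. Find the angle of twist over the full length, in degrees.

0.134°

ω = 2π·11.5 = 72.26 rad/s, so T = P/ω = 69.6×745.7 / 72.26 = 718.3 N·m.
J = π(d_o⁴ − d_i⁴)/32 = π(0.0955⁴ − 0.0774⁴)/32 = 4.643×10^-6 m⁴.
θ = T·L/(G·J) = 718.3 × 0.679 / (44.8×10⁹ × 4.643×10^-6) = 2.345×10^-3 rad.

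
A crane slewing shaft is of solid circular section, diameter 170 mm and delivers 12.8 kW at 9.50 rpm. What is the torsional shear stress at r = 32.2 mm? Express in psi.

733 psi

ω = 2π·9.50/60 = 0.9948 rad/s, so T = P/ω = 12.8×10³ / 0.9948 = 12870 N·m.
J = πd⁴/32 = π(0.170)⁴/32 = 8.200×10^-5 m⁴.
Shear stress varies linearly with radius: τ = T·r/J = 12870 × 0.0322 / 8.200×10^-5 = 5.053×10^6 Pa.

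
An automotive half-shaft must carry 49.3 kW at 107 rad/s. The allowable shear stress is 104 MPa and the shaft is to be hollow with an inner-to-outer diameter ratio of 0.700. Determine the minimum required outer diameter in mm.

ω = 107 rad/s, so T = P/ω = 49.3×10³ / 107.0 = 460.7 N·m.
For a hollow shaft with d_i/d_o = 0.700: τ_max = 16T/(π d_o³ (1−k⁴)), so d_o = [16T/(π τ_allow (1−k⁴))]^(1/3) = [16·460.7/(π·1.04×10^8·0.7599)]^(1/3) = 0.03097 m.

31.0 mm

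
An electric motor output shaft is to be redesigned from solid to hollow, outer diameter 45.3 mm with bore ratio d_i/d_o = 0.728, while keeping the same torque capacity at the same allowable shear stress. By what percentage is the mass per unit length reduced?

41.4 %

Equal τ_max and T ⇒ the solid shaft needs d_s³ = d_o³(1−k⁴), so d_s = 45.3·(1−0.728⁴)^(1/3) = 40.58 mm.
Area ratio A_h/A_s = d_o²(1−k²)/d_s² = (1−k²)/(1−k⁴)^(2/3) = 0.5856.
Mass saving = 1 − 0.5856 = 41.4 %.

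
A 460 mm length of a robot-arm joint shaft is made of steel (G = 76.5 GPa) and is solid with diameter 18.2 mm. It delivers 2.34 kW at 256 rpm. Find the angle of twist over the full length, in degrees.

ω = 2π·256/60 = 26.81 rad/s, so T = P/ω = 2.34×10³ / 26.81 = 87.29 N·m.
J = πd⁴/32 = π(0.0182)⁴/32 = 1.077×10^-8 m⁴.
θ = T·L/(G·J) = 87.29 × 0.460 / (76.5×10⁹ × 1.077×10^-8) = 0.04873 rad.

2.79°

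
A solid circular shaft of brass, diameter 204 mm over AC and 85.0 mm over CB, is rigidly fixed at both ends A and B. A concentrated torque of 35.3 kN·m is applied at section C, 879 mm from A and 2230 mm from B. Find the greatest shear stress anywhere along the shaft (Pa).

Compatibility: T_A·a/J_AC = T_B·b/J_CB with T_A + T_B = T₀.
J_AC = 1.70×10^-4 m⁴, J_CB = 5.12×10^-6 m⁴, so T_A = T₀·(J_AC/a)/((J_AC/a)+(J_CB/b)) = 34890 N·m, T_B = 414.5 N·m.
τ in each portion: τ_AC = 2.09×10^7 Pa, τ_CB = 3.44×10^6 Pa; maximum is in AC.
τ_max = T_AC·r/J = 34890·0.102/1.70×10^-4 = 2.093×10^7 Pa.

2.09e7 Pa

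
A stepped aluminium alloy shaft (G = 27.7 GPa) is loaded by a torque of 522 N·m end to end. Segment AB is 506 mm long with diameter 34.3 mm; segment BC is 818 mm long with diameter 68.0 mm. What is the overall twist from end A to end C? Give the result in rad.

0.0775 rad

J_AB = π(0.0343)⁴/32 = 1.36×10^-7 m⁴; J_BC = π(0.0680)⁴/32 = 2.10×10^-6 m⁴.
θ = (T/G)·Σ L_i/J_i = (522.0/27.7×10⁹)·(0.506/1.36×10^-7 + 0.818/2.10×10^-6) = 0.07752 rad.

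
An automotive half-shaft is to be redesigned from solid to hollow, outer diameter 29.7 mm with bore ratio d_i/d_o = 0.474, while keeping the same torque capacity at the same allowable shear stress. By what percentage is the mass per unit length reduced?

19.7 %

Equal τ_max and T ⇒ the solid shaft needs d_s³ = d_o³(1−k⁴), so d_s = 29.7·(1−0.474⁴)^(1/3) = 29.19 mm.
Area ratio A_h/A_s = d_o²(1−k²)/d_s² = (1−k²)/(1−k⁴)^(2/3) = 0.8026.
Mass saving = 1 − 0.8026 = 19.7 %.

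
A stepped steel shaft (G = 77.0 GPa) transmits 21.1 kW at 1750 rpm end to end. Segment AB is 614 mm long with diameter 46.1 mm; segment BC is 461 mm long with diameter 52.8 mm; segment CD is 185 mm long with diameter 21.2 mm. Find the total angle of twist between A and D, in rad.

0.0169 rad

ω = 2π·1750/60 = 183.3 rad/s, so T = P/ω = 21.1×10³ / 183.3 = 115.1 N·m.
J_AB = π(0.0461)⁴/32 = 4.43×10^-7 m⁴; J_BC = π(0.0528)⁴/32 = 7.63×10^-7 m⁴; J_CD = π(0.0212)⁴/32 = 1.98×10^-8 m⁴.
θ = (T/G)·Σ L_i/J_i = (115.1/77.0×10⁹)·(0.614/4.43×10^-7 + 0.461/7.63×10^-7 + 0.185/1.98×10^-8) = 0.01692 rad.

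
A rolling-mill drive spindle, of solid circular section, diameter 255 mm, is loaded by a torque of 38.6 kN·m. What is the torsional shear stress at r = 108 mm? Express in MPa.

J = πd⁴/32 = π(0.255)⁴/32 = 4.151×10^-4 m⁴.
Shear stress varies linearly with radius: τ = T·r/J = 38600 × 0.108 / 4.151×10^-4 = 1.004×10^7 Pa.

10.0 MPa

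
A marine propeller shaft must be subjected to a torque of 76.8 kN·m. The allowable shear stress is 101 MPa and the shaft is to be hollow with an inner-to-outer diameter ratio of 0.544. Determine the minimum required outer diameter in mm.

162 mm

For a hollow shaft with d_i/d_o = 0.544: τ_max = 16T/(π d_o³ (1−k⁴)), so d_o = [16T/(π τ_allow (1−k⁴))]^(1/3) = [16·76800/(π·1.01×10^8·0.9124)]^(1/3) = 0.1619 m.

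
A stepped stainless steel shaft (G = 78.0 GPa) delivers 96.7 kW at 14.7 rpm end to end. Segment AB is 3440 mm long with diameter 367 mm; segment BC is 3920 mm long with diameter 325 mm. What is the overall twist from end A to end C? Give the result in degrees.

0.254°

ω = 2π·14.7/60 = 1.539 rad/s, so T = P/ω = 96.7×10³ / 1.539 = 62820 N·m.
J_AB = π(0.367)⁴/32 = 1.78×10^-3 m⁴; J_BC = π(0.325)⁴/32 = 1.10×10^-3 m⁴.
θ = (T/G)·Σ L_i/J_i = (62820/78.0×10⁹)·(3.44/1.78×10^-3 + 3.92/1.10×10^-3) = 4.438×10^-3 rad.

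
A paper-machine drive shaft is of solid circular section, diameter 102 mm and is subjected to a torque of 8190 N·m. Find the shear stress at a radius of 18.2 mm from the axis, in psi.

2030 psi

J = πd⁴/32 = π(0.102)⁴/32 = 1.063×10^-5 m⁴.
Shear stress varies linearly with radius: τ = T·r/J = 8190 × 0.0182 / 1.063×10^-5 = 1.403×10^7 Pa.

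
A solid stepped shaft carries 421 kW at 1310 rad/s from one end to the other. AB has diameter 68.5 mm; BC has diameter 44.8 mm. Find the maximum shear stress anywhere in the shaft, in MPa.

18.2 MPa

ω = 1310 rad/s, so T = P/ω = 421×10³ / 1310 = 321.4 N·m.
Under the same torque, τ_max = 16T/(πd³) is largest where d is smallest — segment BC (d = 44.8 mm).
τ_max = 16·321.4/(π·(0.0448)³) = 1.820×10^7 Pa.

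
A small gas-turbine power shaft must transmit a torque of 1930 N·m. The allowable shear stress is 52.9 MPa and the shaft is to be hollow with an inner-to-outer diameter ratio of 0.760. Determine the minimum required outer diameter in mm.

65.3 mm

For a hollow shaft with d_i/d_o = 0.760: τ_max = 16T/(π d_o³ (1−k⁴)), so d_o = [16T/(π τ_allow (1−k⁴))]^(1/3) = [16·1930/(π·5.29×10^7·0.6664)]^(1/3) = 0.06533 m.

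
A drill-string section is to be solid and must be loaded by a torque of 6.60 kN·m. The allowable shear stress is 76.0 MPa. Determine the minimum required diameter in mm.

76.2 mm

For a solid shaft τ_max = 16T/(πd³), so d = (16T/(π τ_allow))^(1/3) = (16·6600/(π·7.60×10^7))^(1/3) = 0.07619 m.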